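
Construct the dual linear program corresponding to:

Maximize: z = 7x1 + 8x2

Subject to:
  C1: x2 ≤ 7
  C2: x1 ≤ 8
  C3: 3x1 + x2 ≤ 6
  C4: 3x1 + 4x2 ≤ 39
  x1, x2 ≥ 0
Minimize: z = 7y1 + 8y2 + 6y3 + 39y4

Subject to:
  C1: -y2 - 3y3 - 3y4 ≤ -7
  C2: -y1 - y3 - 4y4 ≤ -8
  y1, y2, y3, y4 ≥ 0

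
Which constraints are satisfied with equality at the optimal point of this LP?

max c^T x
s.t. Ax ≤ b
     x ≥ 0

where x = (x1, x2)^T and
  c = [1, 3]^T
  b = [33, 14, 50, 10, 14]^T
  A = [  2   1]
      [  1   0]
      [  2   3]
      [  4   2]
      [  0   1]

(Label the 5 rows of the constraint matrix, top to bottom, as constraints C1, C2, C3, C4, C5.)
Optimal: x1 = 0, x2 = 5
Binding: C4, x1 ≥ 0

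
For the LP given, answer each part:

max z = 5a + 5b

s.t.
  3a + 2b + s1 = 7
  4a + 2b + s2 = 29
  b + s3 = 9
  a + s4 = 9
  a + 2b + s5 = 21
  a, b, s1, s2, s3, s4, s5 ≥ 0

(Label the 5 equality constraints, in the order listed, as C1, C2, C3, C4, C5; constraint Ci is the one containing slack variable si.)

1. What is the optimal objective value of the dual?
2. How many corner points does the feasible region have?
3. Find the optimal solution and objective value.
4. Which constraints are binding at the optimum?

1. 17.5 (by strong duality, equal to the primal optimum)
2. 3
3. a = 0, b = 3.5, z = 17.5
4. C1, a ≥ 0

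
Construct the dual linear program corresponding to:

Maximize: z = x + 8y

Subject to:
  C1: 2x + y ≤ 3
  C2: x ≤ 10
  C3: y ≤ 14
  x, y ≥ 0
Minimize: z = 3y1 + 10y2 + 14y3

Subject to:
  C1: -2y1 - y2 ≤ -1
  C2: -y1 - y3 ≤ -8
  y1, y2, y3 ≥ 0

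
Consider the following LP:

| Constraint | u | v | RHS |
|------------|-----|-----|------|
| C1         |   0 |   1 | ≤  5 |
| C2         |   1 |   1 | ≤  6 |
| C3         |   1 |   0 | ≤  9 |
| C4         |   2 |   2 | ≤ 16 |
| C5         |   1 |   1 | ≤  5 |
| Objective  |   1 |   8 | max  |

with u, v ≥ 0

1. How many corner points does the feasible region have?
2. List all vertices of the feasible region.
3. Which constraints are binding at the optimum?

1. 3
2. (0, 0), (5, 0), (0, 5)
3. C1, C5, u ≥ 0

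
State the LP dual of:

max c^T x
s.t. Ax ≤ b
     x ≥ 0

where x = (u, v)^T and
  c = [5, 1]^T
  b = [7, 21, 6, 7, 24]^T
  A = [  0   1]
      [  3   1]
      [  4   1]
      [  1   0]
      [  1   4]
Minimize: z = 7y1 + 21y2 + 6y3 + 7y4 + 24y5

Subject to:
  C1: -3y2 - 4y3 - y4 - y5 ≤ -5
  C2: -y1 - y2 - y3 - 4y5 ≤ -1
  y1, y2, y3, y4, y5 ≥ 0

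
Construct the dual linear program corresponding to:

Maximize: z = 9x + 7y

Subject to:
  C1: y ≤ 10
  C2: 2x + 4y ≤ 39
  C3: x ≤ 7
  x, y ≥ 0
Minimize: z = 10y1 + 39y2 + 7y3

Subject to:
  C1: -2y2 - y3 ≤ -9
  C2: -y1 - 4y2 ≤ -7
  y1, y2, y3 ≥ 0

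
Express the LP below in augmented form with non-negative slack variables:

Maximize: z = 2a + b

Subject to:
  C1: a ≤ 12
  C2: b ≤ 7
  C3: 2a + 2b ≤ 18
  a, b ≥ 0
max z = 2a + b

s.t.
  a + s1 = 12
  b + s2 = 7
  2a + 2b + s3 = 18
  a, b, s1, s2, s3 ≥ 0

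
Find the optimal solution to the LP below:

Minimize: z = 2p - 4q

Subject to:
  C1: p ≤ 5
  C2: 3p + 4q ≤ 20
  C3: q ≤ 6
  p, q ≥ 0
Each vertex is the intersection of two constraint boundaries that also satisfies all remaining constraints:
  p = 0 and q = 0 → (0, 0)
  p = 5 and q = 0 → (5, 0)
  p = 5 and 3p + 4q = 20 → (5, 1.25)
  3p + 4q = 20 and p = 0 → (0, 5)

Evaluating z = 2p - 4q at each vertex:
  (0, 0): z = 0
  (5, 0): z = 10
  (5, 1.25): z = 5
  (0, 5): z = -20

The minimum is at (0, 5) with z = -20.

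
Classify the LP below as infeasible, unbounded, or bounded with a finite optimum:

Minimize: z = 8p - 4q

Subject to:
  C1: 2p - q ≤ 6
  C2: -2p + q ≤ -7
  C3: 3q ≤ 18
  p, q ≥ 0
C1 requires 2p - q ≤ 6, while C2 (-2p + q ≤ -7) is equivalent to 2p - q ≥ 7. Together they would need 7 ≤ 2p - q ≤ 6, which is impossible since 7 > 6. No point satisfies all constraints.

Infeasible — the constraint set is empty.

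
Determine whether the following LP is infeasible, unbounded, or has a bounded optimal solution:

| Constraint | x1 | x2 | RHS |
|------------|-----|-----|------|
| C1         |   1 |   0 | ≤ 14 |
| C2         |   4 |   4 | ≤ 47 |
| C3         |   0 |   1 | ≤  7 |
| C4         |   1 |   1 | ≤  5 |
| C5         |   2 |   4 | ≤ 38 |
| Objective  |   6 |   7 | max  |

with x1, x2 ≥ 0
The point (0, 5) satisfies every constraint, so the LP is feasible; the constraints give x1 ≤ 14 and x2 ≤ 7, which with x1, x2 ≥ 0 keep the feasible region inside a bounded box. A feasible, bounded LP attains a finite optimum at a vertex.

Evaluating z = 6x1 + 7x2 at each vertex:
  (0, 0): z = 0
  (5, 0): z = 30
  (0, 5): z = 35

The LP has an optimal solution: (0, 5) with z = 35.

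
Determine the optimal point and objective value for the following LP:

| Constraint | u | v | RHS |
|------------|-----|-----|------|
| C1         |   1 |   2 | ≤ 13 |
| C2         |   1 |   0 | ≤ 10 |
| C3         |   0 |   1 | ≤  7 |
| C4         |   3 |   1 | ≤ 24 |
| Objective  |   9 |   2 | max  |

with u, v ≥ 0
u = 8, v = 0, z = 72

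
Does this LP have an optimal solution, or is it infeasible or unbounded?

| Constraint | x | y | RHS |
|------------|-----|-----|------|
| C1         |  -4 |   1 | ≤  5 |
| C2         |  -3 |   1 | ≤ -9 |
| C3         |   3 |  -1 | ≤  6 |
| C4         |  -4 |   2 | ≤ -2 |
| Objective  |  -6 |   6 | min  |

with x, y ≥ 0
C3 requires 3x - y ≤ 6, while C2 (-3x + y ≤ -9) is equivalent to 3x - y ≥ 9. Together they would need 9 ≤ 3x - y ≤ 6, which is impossible since 9 > 6. No point satisfies all constraints.

The feasible region is empty; the LP is infeasible.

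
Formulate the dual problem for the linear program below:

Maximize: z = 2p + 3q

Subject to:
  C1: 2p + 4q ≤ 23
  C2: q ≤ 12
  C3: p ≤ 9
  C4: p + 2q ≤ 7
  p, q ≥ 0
Minimize: z = 23y1 + 12y2 + 9y3 + 7y4

Subject to:
  C1: -2y1 - y3 - y4 ≤ -2
  C2: -4y1 - y2 - 2y4 ≤ -3
  y1, y2, y3, y4 ≥ 0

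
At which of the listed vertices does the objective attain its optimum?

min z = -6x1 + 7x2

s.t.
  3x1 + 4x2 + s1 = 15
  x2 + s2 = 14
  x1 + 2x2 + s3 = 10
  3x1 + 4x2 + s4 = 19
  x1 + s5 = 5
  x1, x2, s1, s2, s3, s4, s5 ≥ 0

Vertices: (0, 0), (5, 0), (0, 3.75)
(5, 0) with z = -30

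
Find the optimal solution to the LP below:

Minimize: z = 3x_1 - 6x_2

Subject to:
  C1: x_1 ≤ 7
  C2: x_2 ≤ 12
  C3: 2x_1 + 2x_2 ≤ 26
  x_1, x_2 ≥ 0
Each vertex is the intersection of two constraint boundaries that also satisfies all remaining constraints:
  x_1 = 0 and x_2 = 0 → (0, 0)
  x_1 = 7 and x_2 = 0 → (7, 0)
  x_1 = 7 and 2x_1 + 2x_2 = 26 → (7, 6)
  x_2 = 12 and 2x_1 + 2x_2 = 26 → (1, 12)
  x_2 = 12 and x_1 = 0 → (0, 12)

Evaluating z = 3x_1 - 6x_2 at each vertex:
  (0, 0): z = 0
  (7, 0): z = 21
  (7, 6): z = -15
  (1, 12): z = -69
  (0, 12): z = -72

The minimum is at (0, 12) with z = -72.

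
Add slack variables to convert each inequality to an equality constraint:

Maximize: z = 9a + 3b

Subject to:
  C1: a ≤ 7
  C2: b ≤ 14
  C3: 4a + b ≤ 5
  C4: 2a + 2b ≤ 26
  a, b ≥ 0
max z = 9a + 3b

s.t.
  a + s1 = 7
  b + s2 = 14
  4a + b + s3 = 5
  2a + 2b + s4 = 26
  a, b, s1, s2, s3, s4 ≥ 0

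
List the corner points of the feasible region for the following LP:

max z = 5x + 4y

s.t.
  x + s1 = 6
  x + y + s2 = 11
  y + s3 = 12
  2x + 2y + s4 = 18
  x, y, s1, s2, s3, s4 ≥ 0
Each vertex is the intersection of two constraint boundaries that also satisfies all remaining constraints:
  x = 0 and y = 0 → (0, 0)
  x = 6 and y = 0 → (6, 0)
  x = 6 and 2x + 2y = 18 → (6, 3)
  2x + 2y = 18 and x = 0 → (0, 9)

Vertices: (0, 0), (6, 0), (6, 3), (0, 9)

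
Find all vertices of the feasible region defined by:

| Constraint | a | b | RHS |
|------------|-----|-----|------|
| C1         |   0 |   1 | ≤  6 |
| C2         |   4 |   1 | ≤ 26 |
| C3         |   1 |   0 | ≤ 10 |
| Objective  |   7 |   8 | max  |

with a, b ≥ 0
Each vertex is the intersection of two constraint boundaries that also satisfies all remaining constraints:
  a = 0 and b = 0 → (0, 0)
  4a + b = 26 and b = 0 → (6.5, 0)
  b = 6 and 4a + b = 26 → (5, 6)
  b = 6 and a = 0 → (0, 6)

Vertices: (0, 0), (6.5, 0), (5, 6), (0, 6)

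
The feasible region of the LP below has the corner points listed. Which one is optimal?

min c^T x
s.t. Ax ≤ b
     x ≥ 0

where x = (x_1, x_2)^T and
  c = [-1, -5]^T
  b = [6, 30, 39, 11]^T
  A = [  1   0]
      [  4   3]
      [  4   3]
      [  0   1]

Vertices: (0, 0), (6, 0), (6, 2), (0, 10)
Evaluating z = -x_1 - 5x_2 at each vertex:
  (0, 0): z = 0
  (6, 0): z = -6
  (6, 2): z = -16
  (0, 10): z = -50

The smallest value is z = -50, attained at (0, 10).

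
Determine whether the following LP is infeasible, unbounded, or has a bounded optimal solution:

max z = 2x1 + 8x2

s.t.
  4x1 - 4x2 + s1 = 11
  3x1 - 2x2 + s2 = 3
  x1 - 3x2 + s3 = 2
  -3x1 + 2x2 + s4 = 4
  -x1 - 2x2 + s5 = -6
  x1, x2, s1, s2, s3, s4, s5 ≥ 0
Feasible point: (1, 3) satisfies every constraint, so the LP is feasible.
Direction d = (2, 3): for each constraint row a, a·d ≤ 0 —
  (4)(2) + (-4)(3) = -4 ≤ 0
  (3)(2) + (-2)(3) = 0 ≤ 0
  (1)(2) + (-3)(3) = -7 ≤ 0
  (-3)(2) + (2)(3) = 0 ≤ 0
  (-1)(2) + (-2)(3) = -8 ≤ 0
and d ≥ 0, so (1, 3) + t·d stays feasible for every t ≥ 0. Along this ray z = 2x1 + 8x2 changes by 28 per unit t, so z → +∞.

Unbounded: there is a feasible ray along which z → +∞.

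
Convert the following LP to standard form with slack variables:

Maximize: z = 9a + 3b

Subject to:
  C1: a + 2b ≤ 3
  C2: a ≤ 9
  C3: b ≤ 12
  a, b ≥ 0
max z = 9a + 3b

s.t.
  a + 2b + s1 = 3
  a + s2 = 9
  b + s3 = 12
  a, b, s1, s2, s3 ≥ 0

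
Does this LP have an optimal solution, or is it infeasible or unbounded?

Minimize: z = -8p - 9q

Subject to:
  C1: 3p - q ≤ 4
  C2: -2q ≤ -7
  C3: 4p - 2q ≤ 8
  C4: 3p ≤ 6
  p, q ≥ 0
Feasible point: (0, 4) satisfies every constraint, so the LP is feasible.
Direction d = (0, 1): for each constraint row a, a·d ≤ 0 —
  (3)(0) + (-1)(1) = -1 ≤ 0
  (0)(0) + (-2)(1) = -2 ≤ 0
  (4)(0) + (-2)(1) = -2 ≤ 0
  (3)(0) + (0)(1) = 0 ≤ 0
and d ≥ 0, so (0, 4) + t·d stays feasible for every t ≥ 0. Along this ray z = -8p - 9q changes by -9 per unit t, so z → −∞.

Unbounded: there is a feasible ray along which z → −∞.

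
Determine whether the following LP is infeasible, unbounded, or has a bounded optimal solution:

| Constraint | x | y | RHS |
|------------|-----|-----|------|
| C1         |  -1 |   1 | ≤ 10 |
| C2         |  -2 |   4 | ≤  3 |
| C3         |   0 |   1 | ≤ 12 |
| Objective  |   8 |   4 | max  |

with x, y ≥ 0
Feasible point: (0, 0) satisfies every constraint, so the LP is feasible.
Direction d = (1, 0): for each constraint row a, a·d ≤ 0 —
  (-1)(1) + (1)(0) = -1 ≤ 0
  (-2)(1) + (4)(0) = -2 ≤ 0
  (0)(1) + (1)(0) = 0 ≤ 0
and d ≥ 0, so (0, 0) + t·d stays feasible for every t ≥ 0. Along this ray z = 8x + 4y changes by 8 per unit t, so z → +∞.

Unbounded: there is a feasible ray along which z → +∞.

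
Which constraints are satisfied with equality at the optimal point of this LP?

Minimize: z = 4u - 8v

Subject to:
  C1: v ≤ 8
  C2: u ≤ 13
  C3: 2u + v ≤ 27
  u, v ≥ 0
Optimal: u = 0, v = 8
Slack at optimum:
  C1: slack = 0 (binding)
  C2: slack = 13
  C3: slack = 19
  u ≥ 0: u = 0 (binding)
  v ≥ 0: v = 8
Binding constraints: C1, u ≥ 0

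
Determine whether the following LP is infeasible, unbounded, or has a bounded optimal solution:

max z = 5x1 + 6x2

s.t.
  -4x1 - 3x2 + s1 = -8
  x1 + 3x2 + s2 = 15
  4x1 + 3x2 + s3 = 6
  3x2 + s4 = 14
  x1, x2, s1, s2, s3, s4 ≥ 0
The row 4x1 + 3x2 + s3 = 6 with s3 ≥ 0 requires 4x1 + 3x2 ≤ 6, while the row -4x1 - 3x2 + s1 = -8 with s1 ≥ 0 is equivalent to 4x1 + 3x2 ≥ 8. Together they would need 8 ≤ 4x1 + 3x2 ≤ 6, which is impossible since 8 > 6. No point satisfies all constraints.

The feasible region is empty; the LP is infeasible.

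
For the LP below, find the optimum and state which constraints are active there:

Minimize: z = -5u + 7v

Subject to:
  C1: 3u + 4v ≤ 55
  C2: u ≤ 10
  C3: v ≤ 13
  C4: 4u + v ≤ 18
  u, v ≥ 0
Optimal: u = 4.5, v = 0
Slack at optimum:
  C1: slack = 41.5
  C2: slack = 5.5
  C3: slack = 13
  C4: slack = 0 (binding)
  u ≥ 0: u = 4.5
  v ≥ 0: v = 0 (binding)
Binding constraints: C4, v ≥ 0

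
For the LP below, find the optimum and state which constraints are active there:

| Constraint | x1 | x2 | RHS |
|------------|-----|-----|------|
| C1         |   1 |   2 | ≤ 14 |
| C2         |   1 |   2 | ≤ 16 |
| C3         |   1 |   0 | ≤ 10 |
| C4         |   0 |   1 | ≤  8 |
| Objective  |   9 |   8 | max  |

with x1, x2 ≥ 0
Optimal: x1 = 10, x2 = 2
Slack at optimum:
  C1: slack = 0 (binding)
  C2: slack = 2
  C3: slack = 0 (binding)
  C4: slack = 6
  x1 ≥ 0: x1 = 10
  x2 ≥ 0: x2 = 2
Binding constraints: C1, C3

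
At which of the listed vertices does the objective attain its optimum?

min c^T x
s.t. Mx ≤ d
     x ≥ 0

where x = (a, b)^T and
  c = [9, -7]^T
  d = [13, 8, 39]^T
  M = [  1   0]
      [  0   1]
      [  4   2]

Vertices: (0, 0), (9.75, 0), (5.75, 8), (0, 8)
(0, 8) with z = -56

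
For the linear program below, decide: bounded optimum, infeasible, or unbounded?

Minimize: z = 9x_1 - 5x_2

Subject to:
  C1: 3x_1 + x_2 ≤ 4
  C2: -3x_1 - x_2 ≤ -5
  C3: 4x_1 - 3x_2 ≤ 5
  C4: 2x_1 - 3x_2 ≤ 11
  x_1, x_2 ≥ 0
C1 requires 3x_1 + x_2 ≤ 4, while C2 (-3x_1 - x_2 ≤ -5) is equivalent to 3x_1 + x_2 ≥ 5. Together they would need 5 ≤ 3x_1 + x_2 ≤ 4, which is impossible since 5 > 4. No point satisfies all constraints.

The feasible region is empty; the LP is infeasible.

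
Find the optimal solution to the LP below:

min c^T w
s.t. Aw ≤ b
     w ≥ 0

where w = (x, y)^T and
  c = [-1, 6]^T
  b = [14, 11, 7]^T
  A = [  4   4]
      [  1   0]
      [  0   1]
Each vertex is the intersection of two constraint boundaries that also satisfies all remaining constraints:
  x = 0 and y = 0 → (0, 0)
  4x + 4y = 14 and y = 0 → (3.5, 0)
  4x + 4y = 14 and x = 0 → (0, 3.5)

Evaluating z = -x + 6y at each vertex:
  (0, 0): z = 0
  (3.5, 0): z = -3.5
  (0, 3.5): z = 21

The minimum is at (3.5, 0) with z = -3.5.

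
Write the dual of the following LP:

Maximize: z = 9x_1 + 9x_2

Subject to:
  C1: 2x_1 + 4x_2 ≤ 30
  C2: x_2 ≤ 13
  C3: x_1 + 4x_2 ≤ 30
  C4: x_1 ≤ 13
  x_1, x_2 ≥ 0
Minimize: z = 30y1 + 13y2 + 30y3 + 13y4

Subject to:
  C1: -2y1 - y3 - y4 ≤ -9
  C2: -4y1 - y2 - 4y3 ≤ -9
  y1, y2, y3, y4 ≥ 0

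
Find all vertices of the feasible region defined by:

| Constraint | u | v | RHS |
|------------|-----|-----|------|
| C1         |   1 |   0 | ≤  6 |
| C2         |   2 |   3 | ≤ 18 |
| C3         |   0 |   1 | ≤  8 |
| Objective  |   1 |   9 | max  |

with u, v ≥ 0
Each vertex is the intersection of two constraint boundaries that also satisfies all remaining constraints:
  u = 0 and v = 0 → (0, 0)
  u = 6 and v = 0 → (6, 0)
  u = 6 and 2u + 3v = 18 → (6, 2)
  2u + 3v = 18 and u = 0 → (0, 6)

Vertices: (0, 0), (6, 0), (6, 2), (0, 6)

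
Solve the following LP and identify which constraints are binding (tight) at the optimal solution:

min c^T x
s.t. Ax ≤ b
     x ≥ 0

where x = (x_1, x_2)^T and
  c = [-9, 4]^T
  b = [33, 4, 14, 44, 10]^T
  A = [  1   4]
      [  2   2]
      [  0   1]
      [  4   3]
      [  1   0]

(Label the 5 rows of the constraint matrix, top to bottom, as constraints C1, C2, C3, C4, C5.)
Optimal: x_1 = 2, x_2 = 0
Binding: C2, x_2 ≥ 0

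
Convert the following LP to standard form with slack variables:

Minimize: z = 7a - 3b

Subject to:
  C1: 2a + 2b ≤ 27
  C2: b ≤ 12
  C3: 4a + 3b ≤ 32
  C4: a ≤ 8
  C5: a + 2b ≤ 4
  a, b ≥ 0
min z = 7a - 3b

s.t.
  2a + 2b + s1 = 27
  b + s2 = 12
  4a + 3b + s3 = 32
  a + s4 = 8
  a + 2b + s5 = 4
  a, b, s1, s2, s3, s4, s5 ≥ 0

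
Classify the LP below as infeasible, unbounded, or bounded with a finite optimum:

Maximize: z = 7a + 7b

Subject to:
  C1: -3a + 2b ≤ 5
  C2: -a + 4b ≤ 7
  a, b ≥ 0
Feasible point: (0, 0) satisfies every constraint, so the LP is feasible.
Direction d = (1, 0): for each constraint row a, a·d ≤ 0 —
  (-3)(1) + (2)(0) = -3 ≤ 0
  (-1)(1) + (4)(0) = -1 ≤ 0
and d ≥ 0, so (0, 0) + t·d stays feasible for every t ≥ 0. Along this ray z = 7a + 7b changes by 7 per unit t, so z → +∞.

Unbounded: there is a feasible ray along which z → +∞.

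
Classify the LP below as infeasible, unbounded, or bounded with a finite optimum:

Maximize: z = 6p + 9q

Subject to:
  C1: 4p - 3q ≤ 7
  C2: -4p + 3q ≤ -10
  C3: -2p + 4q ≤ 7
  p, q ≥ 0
C1 requires 4p - 3q ≤ 7, while C2 (-4p + 3q ≤ -10) is equivalent to 4p - 3q ≥ 10. Together they would need 10 ≤ 4p - 3q ≤ 7, which is impossible since 10 > 7. No point satisfies all constraints.

Infeasible: no point satisfies all constraints simultaneously.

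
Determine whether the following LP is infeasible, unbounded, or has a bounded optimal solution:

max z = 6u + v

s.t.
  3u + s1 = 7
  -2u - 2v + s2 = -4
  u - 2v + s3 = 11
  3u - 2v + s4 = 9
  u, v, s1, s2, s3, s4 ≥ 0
Feasible point: (0, 2) satisfies every constraint, so the LP is feasible.
Direction d = (0, 1): for each constraint row a, a·d ≤ 0 —
  (3)(0) + (0)(1) = 0 ≤ 0
  (-2)(0) + (-2)(1) = -2 ≤ 0
  (1)(0) + (-2)(1) = -2 ≤ 0
  (3)(0) + (-2)(1) = -2 ≤ 0
and d ≥ 0, so (0, 2) + t·d stays feasible for every t ≥ 0. Along this ray z = 6u + v changes by 1 per unit t, so z → +∞.

Unbounded — the objective can increase without bound over the feasible region.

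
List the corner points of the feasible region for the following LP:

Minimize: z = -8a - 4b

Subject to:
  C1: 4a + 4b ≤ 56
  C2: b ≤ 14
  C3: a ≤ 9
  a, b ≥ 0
Each vertex is the intersection of two constraint boundaries that also satisfies all remaining constraints:
  a = 0 and b = 0 → (0, 0)
  a = 9 and b = 0 → (9, 0)
  4a + 4b = 56 and a = 9 → (9, 5)
  4a + 4b = 56 and b = 14 → (0, 14)

Vertices: (0, 0), (9, 0), (9, 5), (0, 14)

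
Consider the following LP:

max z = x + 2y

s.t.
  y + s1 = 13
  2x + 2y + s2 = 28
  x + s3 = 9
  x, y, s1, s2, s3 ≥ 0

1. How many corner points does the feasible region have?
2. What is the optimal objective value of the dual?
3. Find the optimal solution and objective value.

1. 5
2. 27 (by strong duality, equal to the primal optimum)
3. x = 1, y = 13, z = 27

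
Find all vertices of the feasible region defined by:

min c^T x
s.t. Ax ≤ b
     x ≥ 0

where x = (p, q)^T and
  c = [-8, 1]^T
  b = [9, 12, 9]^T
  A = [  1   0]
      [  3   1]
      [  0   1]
Each vertex is the intersection of two constraint boundaries that also satisfies all remaining constraints:
  p = 0 and q = 0 → (0, 0)
  3p + q = 12 and q = 0 → (4, 0)
  3p + q = 12 and q = 9 → (1, 9)
  q = 9 and p = 0 → (0, 9)

Vertices: (0, 0), (4, 0), (1, 9), (0, 9)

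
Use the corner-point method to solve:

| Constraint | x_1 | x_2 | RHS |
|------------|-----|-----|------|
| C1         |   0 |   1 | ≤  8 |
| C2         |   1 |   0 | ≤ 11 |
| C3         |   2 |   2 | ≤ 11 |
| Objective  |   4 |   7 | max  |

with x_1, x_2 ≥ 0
Each vertex is the intersection of two constraint boundaries that also satisfies all remaining constraints:
  x_1 = 0 and x_2 = 0 → (0, 0)
  2x_1 + 2x_2 = 11 and x_2 = 0 → (5.5, 0)
  2x_1 + 2x_2 = 11 and x_1 = 0 → (0, 5.5)

Evaluating z = 4x_1 + 7x_2 at each vertex:
  (0, 0): z = 0
  (5.5, 0): z = 22
  (0, 5.5): z = 38.5

The maximum is at (0, 5.5) with z = 38.5.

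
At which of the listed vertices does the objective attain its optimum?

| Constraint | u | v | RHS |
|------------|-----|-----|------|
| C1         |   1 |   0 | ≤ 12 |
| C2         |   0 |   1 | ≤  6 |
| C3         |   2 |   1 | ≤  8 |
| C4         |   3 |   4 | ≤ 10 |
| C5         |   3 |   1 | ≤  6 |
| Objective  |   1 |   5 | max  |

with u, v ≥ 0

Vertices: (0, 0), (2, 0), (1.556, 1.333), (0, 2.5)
(0, 2.5) with z = 12.5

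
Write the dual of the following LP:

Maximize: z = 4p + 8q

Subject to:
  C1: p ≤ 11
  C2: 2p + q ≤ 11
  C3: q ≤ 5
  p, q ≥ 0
Minimize: z = 11y1 + 11y2 + 5y3

Subject to:
  C1: -y1 - 2y2 ≤ -4
  C2: -y2 - y3 ≤ -8
  y1, y2, y3 ≥ 0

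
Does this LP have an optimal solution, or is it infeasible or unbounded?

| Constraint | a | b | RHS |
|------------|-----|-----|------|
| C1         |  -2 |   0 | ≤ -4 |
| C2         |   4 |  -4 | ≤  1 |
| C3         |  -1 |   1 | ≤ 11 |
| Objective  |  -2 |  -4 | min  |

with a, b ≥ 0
Feasible point: (2, 2) satisfies every constraint, so the LP is feasible.
Direction d = (1, 1): for each constraint row a, a·d ≤ 0 —
  (-2)(1) + (0)(1) = -2 ≤ 0
  (4)(1) + (-4)(1) = 0 ≤ 0
  (-1)(1) + (1)(1) = 0 ≤ 0
and d ≥ 0, so (2, 2) + t·d stays feasible for every t ≥ 0. Along this ray z = -2a - 4b changes by -6 per unit t, so z → −∞.

Unbounded: there is a feasible ray along which z → −∞.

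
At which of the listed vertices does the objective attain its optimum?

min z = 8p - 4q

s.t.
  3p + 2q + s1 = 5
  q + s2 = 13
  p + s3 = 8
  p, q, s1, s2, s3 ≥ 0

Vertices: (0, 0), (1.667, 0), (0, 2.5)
(0, 2.5) with z = -10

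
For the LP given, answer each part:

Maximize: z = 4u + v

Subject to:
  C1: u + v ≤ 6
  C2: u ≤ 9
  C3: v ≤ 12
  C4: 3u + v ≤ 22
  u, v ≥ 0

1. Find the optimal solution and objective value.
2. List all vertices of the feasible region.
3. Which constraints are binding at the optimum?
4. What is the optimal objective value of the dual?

1. u = 6, v = 0, z = 24
2. (0, 0), (6, 0), (0, 6)
3. C1, v ≥ 0
4. 24 (by strong duality, equal to the primal optimum)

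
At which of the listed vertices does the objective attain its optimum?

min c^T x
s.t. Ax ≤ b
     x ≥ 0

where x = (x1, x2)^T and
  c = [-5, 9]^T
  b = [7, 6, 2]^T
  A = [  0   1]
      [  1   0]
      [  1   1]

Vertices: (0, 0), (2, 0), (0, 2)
Evaluating z = -5x1 + 9x2 at each vertex:
  (0, 0): z = 0
  (2, 0): z = -10
  (0, 2): z = 18

The smallest value is z = -10, attained at (2, 0).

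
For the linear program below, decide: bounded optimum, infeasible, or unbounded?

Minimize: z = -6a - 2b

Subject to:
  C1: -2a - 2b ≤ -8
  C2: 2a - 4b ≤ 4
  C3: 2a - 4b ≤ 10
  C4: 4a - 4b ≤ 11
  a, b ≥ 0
Feasible point: (0, 4) satisfies every constraint, so the LP is feasible.
Direction d = (0, 1): for each constraint row a, a·d ≤ 0 —
  (-2)(0) + (-2)(1) = -2 ≤ 0
  (2)(0) + (-4)(1) = -4 ≤ 0
  (2)(0) + (-4)(1) = -4 ≤ 0
  (4)(0) + (-4)(1) = -4 ≤ 0
and d ≥ 0, so (0, 4) + t·d stays feasible for every t ≥ 0. Along this ray z = -6a - 2b changes by -2 per unit t, so z → −∞.

Unbounded: there is a feasible ray along which z → −∞.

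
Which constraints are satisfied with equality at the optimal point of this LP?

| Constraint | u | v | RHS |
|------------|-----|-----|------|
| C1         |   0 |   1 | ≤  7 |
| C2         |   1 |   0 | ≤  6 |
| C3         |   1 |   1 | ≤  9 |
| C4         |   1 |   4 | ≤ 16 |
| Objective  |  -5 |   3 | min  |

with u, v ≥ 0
Optimal: u = 6, v = 0
Slack at optimum:
  C1: slack = 7
  C2: slack = 0 (binding)
  C3: slack = 3
  C4: slack = 10
  u ≥ 0: u = 6
  v ≥ 0: v = 0 (binding)
Binding constraints: C2, v ≥ 0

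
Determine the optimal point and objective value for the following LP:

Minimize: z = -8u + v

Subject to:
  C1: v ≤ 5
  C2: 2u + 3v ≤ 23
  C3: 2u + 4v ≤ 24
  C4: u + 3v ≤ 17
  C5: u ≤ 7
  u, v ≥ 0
u = 7, v = 0, z = -56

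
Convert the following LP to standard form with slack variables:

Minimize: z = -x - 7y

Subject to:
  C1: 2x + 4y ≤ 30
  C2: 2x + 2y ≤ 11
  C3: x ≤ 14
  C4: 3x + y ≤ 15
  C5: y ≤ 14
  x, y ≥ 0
min z = -x - 7y

s.t.
  2x + 4y + s1 = 30
  2x + 2y + s2 = 11
  x + s3 = 14
  3x + y + s4 = 15
  y + s5 = 14
  x, y, s1, s2, s3, s4, s5 ≥ 0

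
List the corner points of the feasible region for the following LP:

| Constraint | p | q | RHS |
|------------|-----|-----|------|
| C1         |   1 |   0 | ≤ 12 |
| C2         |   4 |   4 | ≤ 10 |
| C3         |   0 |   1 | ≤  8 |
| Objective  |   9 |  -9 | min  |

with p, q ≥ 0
Each vertex is the intersection of two constraint boundaries that also satisfies all remaining constraints:
  p = 0 and q = 0 → (0, 0)
  4p + 4q = 10 and q = 0 → (2.5, 0)
  4p + 4q = 10 and p = 0 → (0, 2.5)

Vertices: (0, 0), (2.5, 0), (0, 2.5)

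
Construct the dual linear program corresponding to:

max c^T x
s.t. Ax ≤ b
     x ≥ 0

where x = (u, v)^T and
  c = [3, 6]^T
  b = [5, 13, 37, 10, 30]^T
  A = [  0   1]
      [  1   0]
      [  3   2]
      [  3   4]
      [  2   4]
Minimize: z = 5y1 + 13y2 + 37y3 + 10y4 + 30y5

Subject to:
  C1: -y2 - 3y3 - 3y4 - 2y5 ≤ -3
  C2: -y1 - 2y3 - 4y4 - 4y5 ≤ -6
  y1, y2, y3, y4, y5 ≥ 0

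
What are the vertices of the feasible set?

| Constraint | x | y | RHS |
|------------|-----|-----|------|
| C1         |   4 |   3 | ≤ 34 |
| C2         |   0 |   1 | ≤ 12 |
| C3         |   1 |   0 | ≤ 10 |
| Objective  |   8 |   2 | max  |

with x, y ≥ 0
Each vertex is the intersection of two constraint boundaries that also satisfies all remaining constraints:
  x = 0 and y = 0 → (0, 0)
  4x + 3y = 34 and y = 0 → (8.5, 0)
  4x + 3y = 34 and x = 0 → (0, 11.33)

Vertices: (0, 0), (8.5, 0), (0, 11.33)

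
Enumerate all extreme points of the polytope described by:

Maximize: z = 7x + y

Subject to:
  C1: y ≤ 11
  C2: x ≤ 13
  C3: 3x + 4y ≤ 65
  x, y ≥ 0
Each vertex is the intersection of two constraint boundaries that also satisfies all remaining constraints:
  x = 0 and y = 0 → (0, 0)
  x = 13 and y = 0 → (13, 0)
  x = 13 and 3x + 4y = 65 → (13, 6.5)
  y = 11 and 3x + 4y = 65 → (7, 11)
  y = 11 and x = 0 → (0, 11)

Vertices: (0, 0), (13, 0), (13, 6.5), (7, 11), (0, 11)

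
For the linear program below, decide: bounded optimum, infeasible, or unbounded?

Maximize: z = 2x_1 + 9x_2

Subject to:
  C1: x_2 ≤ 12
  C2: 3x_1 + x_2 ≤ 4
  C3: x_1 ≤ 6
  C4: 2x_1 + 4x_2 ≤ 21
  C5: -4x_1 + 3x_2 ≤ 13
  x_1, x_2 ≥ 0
The point (0, 4) satisfies every constraint, so the LP is feasible; the constraints give x_1 ≤ 6 and x_2 ≤ 12, which with x_1, x_2 ≥ 0 keep the feasible region inside a bounded box. A feasible, bounded LP attains a finite optimum at a vertex.

Feasible with finite optimum z* = 36 at (0, 4).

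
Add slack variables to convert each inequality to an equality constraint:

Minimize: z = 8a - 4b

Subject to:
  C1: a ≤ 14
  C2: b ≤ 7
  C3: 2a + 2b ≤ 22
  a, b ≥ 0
min z = 8a - 4b

s.t.
  a + s1 = 14
  b + s2 = 7
  2a + 2b + s3 = 22
  a, b, s1, s2, s3 ≥ 0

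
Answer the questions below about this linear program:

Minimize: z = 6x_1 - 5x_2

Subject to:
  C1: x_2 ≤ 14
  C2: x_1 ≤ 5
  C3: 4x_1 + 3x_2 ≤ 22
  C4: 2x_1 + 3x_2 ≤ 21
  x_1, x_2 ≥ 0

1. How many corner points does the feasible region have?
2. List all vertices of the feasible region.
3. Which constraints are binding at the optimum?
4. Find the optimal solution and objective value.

1. 5
2. (0, 0), (5, 0), (5, 0.6667), (0.5, 6.667), (0, 7)
3. C4, x_1 ≥ 0
4. x_1 = 0, x_2 = 7, z = -35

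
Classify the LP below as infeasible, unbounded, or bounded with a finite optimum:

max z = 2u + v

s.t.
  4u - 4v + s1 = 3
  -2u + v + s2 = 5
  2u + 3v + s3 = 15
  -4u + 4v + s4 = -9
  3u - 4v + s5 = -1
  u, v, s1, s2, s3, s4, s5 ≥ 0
The row 4u - 4v + s1 = 3 with s1 ≥ 0 requires 4u - 4v ≤ 3, while the row -4u + 4v + s4 = -9 with s4 ≥ 0 is equivalent to 4u - 4v ≥ 9. Together they would need 9 ≤ 4u - 4v ≤ 3, which is impossible since 9 > 3. No point satisfies all constraints.

The feasible region is empty; the LP is infeasible.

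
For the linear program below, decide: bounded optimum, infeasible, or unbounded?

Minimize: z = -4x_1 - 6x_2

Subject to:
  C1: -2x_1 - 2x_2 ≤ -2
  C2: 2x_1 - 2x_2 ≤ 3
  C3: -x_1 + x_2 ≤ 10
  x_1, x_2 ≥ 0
Feasible point: (0, 1) satisfies every constraint, so the LP is feasible.
Direction d = (1, 1): for each constraint row a, a·d ≤ 0 —
  (-2)(1) + (-2)(1) = -4 ≤ 0
  (2)(1) + (-2)(1) = 0 ≤ 0
  (-1)(1) + (1)(1) = 0 ≤ 0
and d ≥ 0, so (0, 1) + t·d stays feasible for every t ≥ 0. Along this ray z = -4x_1 - 6x_2 changes by -10 per unit t, so z → −∞.

Unbounded — the objective can decrease without bound over the feasible region.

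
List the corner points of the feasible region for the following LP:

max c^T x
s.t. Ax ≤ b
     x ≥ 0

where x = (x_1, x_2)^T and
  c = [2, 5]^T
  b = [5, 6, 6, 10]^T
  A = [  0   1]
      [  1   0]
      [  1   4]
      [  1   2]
Each vertex is the intersection of two constraint boundaries that also satisfies all remaining constraints:
  x_1 = 0 and x_2 = 0 → (0, 0)
  x_1 = 6 and x_1 + 4x_2 = 6 → (6, 0)
  x_1 + 4x_2 = 6 and x_1 = 0 → (0, 1.5)

Vertices: (0, 0), (6, 0), (0, 1.5)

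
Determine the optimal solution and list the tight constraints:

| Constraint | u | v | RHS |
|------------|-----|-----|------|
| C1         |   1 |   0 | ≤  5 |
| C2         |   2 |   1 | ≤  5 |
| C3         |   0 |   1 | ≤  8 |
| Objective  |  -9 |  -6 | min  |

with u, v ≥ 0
Optimal: u = 0, v = 5
Binding: C2, u ≥ 0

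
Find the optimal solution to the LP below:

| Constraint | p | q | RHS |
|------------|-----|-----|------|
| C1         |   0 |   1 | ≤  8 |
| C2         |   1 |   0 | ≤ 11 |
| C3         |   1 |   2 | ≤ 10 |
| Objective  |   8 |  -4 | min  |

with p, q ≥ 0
Each vertex is the intersection of two constraint boundaries that also satisfies all remaining constraints:
  p = 0 and q = 0 → (0, 0)
  p + 2q = 10 and q = 0 → (10, 0)
  p + 2q = 10 and p = 0 → (0, 5)

Evaluating z = 8p - 4q at each vertex:
  (0, 0): z = 0
  (10, 0): z = 80
  (0, 5): z = -20

The minimum is at (0, 5) with z = -20.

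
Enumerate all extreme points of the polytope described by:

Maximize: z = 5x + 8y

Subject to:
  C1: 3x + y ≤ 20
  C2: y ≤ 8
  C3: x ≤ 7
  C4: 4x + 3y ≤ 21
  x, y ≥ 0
Each vertex is the intersection of two constraint boundaries that also satisfies all remaining constraints:
  x = 0 and y = 0 → (0, 0)
  4x + 3y = 21 and y = 0 → (5.25, 0)
  4x + 3y = 21 and x = 0 → (0, 7)

Vertices: (0, 0), (5.25, 0), (0, 7)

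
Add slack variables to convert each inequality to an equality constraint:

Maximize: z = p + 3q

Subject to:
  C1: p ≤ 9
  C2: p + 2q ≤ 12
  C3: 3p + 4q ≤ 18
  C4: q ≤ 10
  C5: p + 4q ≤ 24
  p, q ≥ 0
max z = p + 3q

s.t.
  p + s1 = 9
  p + 2q + s2 = 12
  3p + 4q + s3 = 18
  q + s4 = 10
  p + 4q + s5 = 24
  p, q, s1, s2, s3, s4, s5 ≥ 0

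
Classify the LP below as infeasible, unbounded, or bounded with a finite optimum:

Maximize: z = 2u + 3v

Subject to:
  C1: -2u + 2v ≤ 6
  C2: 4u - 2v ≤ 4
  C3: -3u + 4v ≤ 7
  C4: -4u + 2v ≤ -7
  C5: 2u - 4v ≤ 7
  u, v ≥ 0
C2 requires 4u - 2v ≤ 4, while C4 (-4u + 2v ≤ -7) is equivalent to 4u - 2v ≥ 7. Together they would need 7 ≤ 4u - 2v ≤ 4, which is impossible since 7 > 4. No point satisfies all constraints.

Infeasible: no point satisfies all constraints simultaneously.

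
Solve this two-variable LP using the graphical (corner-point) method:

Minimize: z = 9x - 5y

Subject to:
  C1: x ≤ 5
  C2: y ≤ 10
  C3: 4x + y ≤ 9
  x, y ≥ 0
x = 0, y = 9, z = -45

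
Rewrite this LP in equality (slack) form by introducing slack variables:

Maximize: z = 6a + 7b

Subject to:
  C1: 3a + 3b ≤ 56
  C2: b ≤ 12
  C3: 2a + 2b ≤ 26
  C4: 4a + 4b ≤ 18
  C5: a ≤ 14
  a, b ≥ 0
max z = 6a + 7b

s.t.
  3a + 3b + s1 = 56
  b + s2 = 12
  2a + 2b + s3 = 26
  4a + 4b + s4 = 18
  a + s5 = 14
  a, b, s1, s2, s3, s4, s5 ≥ 0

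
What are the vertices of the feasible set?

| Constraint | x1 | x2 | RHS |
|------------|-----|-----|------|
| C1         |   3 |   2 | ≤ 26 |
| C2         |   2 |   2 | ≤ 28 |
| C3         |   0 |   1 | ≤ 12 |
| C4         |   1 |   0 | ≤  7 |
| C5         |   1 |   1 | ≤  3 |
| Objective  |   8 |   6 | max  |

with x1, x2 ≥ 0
Each vertex is the intersection of two constraint boundaries that also satisfies all remaining constraints:
  x1 = 0 and x2 = 0 → (0, 0)
  x1 + x2 = 3 and x2 = 0 → (3, 0)
  x1 + x2 = 3 and x1 = 0 → (0, 3)

Vertices: (0, 0), (3, 0), (0, 3)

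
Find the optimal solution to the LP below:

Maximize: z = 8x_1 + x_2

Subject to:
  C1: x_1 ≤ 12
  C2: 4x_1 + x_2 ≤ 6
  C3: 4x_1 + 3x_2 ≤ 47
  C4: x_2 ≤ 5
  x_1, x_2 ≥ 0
Each vertex is the intersection of two constraint boundaries that also satisfies all remaining constraints:
  x_1 = 0 and x_2 = 0 → (0, 0)
  4x_1 + x_2 = 6 and x_2 = 0 → (1.5, 0)
  4x_1 + x_2 = 6 and x_2 = 5 → (0.25, 5)
  x_2 = 5 and x_1 = 0 → (0, 5)

Evaluating z = 8x_1 + x_2 at each vertex:
  (0, 0): z = 0
  (1.5, 0): z = 12
  (0.25, 5): z = 7
  (0, 5): z = 5

The maximum is at (1.5, 0) with z = 12.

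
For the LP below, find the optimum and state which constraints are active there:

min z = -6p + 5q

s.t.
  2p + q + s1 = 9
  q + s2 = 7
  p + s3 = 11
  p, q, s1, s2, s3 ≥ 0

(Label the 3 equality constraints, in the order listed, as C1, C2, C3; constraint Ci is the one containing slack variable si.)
Optimal: p = 4.5, q = 0
Binding: C1, q ≥ 0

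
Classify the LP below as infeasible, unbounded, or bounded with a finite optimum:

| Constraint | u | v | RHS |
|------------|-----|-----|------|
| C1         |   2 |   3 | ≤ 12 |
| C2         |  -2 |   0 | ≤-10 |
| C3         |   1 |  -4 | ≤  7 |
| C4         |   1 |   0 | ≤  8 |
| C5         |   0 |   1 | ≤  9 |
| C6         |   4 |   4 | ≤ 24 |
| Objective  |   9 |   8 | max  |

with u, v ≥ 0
The point (6, 0) satisfies every constraint, so the LP is feasible; the constraints give u ≤ 8 and v ≤ 9, which with u, v ≥ 0 keep the feasible region inside a bounded box. A feasible, bounded LP attains a finite optimum at a vertex.

Evaluating z = 9u + 8v at each vertex:
  (5, 0): z = 45
  (6, 0): z = 54
  (5, 0.6667): z = 50.33

Bounded optimum: z* = 54 at (6, 0).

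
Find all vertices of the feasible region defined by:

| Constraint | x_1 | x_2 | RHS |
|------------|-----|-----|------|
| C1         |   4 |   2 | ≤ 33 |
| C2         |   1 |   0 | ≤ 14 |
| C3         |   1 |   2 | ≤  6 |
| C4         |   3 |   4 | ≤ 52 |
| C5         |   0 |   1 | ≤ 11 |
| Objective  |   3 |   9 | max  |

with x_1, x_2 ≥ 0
Each vertex is the intersection of two constraint boundaries that also satisfies all remaining constraints:
  x_1 = 0 and x_2 = 0 → (0, 0)
  x_1 + 2x_2 = 6 and x_2 = 0 → (6, 0)
  x_1 + 2x_2 = 6 and x_1 = 0 → (0, 3)

Vertices: (0, 0), (6, 0), (0, 3)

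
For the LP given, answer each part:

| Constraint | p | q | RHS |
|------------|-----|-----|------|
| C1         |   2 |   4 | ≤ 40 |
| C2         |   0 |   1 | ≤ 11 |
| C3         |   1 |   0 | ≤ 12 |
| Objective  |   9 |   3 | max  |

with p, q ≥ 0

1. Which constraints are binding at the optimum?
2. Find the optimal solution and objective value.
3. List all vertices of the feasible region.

1. C1, C3
2. p = 12, q = 4, z = 120
3. (0, 0), (12, 0), (12, 4), (0, 10)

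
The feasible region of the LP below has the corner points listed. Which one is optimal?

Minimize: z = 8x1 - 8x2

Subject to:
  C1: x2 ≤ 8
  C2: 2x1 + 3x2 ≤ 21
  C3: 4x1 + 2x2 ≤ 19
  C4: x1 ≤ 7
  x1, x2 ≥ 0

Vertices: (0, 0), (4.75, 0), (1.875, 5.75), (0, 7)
(0, 7) with z = -56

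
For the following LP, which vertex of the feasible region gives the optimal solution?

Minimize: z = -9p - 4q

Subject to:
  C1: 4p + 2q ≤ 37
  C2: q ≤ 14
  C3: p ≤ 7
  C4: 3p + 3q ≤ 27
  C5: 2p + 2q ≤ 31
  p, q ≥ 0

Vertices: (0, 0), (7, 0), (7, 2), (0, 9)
Evaluating z = -9p - 4q at each vertex:
  (0, 0): z = 0
  (7, 0): z = -63
  (7, 2): z = -71
  (0, 9): z = -36

The smallest value is z = -71, attained at (7, 2).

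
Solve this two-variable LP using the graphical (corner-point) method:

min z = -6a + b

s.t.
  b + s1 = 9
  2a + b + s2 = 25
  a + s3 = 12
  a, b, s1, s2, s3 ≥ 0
a = 12, b = 0, z = -72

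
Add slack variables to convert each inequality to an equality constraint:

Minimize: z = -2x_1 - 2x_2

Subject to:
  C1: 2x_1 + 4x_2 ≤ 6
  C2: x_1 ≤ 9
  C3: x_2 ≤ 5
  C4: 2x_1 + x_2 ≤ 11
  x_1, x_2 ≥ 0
min z = -2x_1 - 2x_2

s.t.
  2x_1 + 4x_2 + s1 = 6
  x_1 + s2 = 9
  x_2 + s3 = 5
  2x_1 + x_2 + s4 = 11
  x_1, x_2, s1, s2, s3, s4 ≥ 0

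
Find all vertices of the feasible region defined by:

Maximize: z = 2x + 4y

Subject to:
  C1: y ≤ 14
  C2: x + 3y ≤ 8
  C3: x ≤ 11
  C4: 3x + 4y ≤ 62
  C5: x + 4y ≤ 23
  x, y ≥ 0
Each vertex is the intersection of two constraint boundaries that also satisfies all remaining constraints:
  x = 0 and y = 0 → (0, 0)
  x + 3y = 8 and y = 0 → (8, 0)
  x + 3y = 8 and x = 0 → (0, 2.667)

Vertices: (0, 0), (8, 0), (0, 2.667)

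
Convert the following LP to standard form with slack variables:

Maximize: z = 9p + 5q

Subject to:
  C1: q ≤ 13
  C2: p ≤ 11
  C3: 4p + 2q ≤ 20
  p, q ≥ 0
max z = 9p + 5q

s.t.
  q + s1 = 13
  p + s2 = 11
  4p + 2q + s3 = 20
  p, q, s1, s2, s3 ≥ 0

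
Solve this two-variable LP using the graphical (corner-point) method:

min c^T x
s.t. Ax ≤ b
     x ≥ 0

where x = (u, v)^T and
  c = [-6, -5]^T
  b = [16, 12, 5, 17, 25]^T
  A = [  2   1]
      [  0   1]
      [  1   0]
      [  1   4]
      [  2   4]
Each vertex is the intersection of two constraint boundaries that also satisfies all remaining constraints:
  u = 0 and v = 0 → (0, 0)
  u = 5 and v = 0 → (5, 0)
  u = 5 and u + 4v = 17 → (5, 3)
  u + 4v = 17 and u = 0 → (0, 4.25)

Evaluating z = -6u - 5v at each vertex:
  (0, 0): z = 0
  (5, 0): z = -30
  (5, 3): z = -45
  (0, 4.25): z = -21.25

The minimum is at (5, 3) with z = -45.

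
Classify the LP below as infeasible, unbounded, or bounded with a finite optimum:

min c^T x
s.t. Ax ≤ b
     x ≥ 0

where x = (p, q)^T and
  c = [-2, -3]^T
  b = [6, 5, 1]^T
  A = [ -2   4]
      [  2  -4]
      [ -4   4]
Feasible point: (0, 0) satisfies every constraint, so the LP is feasible.
Direction d = (2, 1): for each constraint row a, a·d ≤ 0 —
  (-2)(2) + (4)(1) = 0 ≤ 0
  (2)(2) + (-4)(1) = 0 ≤ 0
  (-4)(2) + (4)(1) = -4 ≤ 0
and d ≥ 0, so (0, 0) + t·d stays feasible for every t ≥ 0. Along this ray z = -2p - 3q changes by -7 per unit t, so z → −∞.

The LP is unbounded; z can be made arbitrarily small.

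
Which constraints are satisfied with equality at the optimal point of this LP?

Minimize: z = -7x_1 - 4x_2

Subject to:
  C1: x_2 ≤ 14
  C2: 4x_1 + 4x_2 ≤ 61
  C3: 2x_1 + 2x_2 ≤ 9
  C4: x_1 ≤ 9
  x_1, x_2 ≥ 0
Optimal: x_1 = 4.5, x_2 = 0
Binding: C3, x_2 ≥ 0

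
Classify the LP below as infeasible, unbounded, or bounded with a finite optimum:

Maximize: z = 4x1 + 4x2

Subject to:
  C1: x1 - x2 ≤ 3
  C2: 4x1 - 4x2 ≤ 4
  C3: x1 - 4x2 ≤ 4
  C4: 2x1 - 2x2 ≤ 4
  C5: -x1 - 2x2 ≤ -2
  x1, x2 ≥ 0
Feasible point: (0, 1) satisfies every constraint, so the LP is feasible.
Direction d = (0, 1): for each constraint row a, a·d ≤ 0 —
  (1)(0) + (-1)(1) = -1 ≤ 0
  (4)(0) + (-4)(1) = -4 ≤ 0
  (1)(0) + (-4)(1) = -4 ≤ 0
  (2)(0) + (-2)(1) = -2 ≤ 0
  (-1)(0) + (-2)(1) = -2 ≤ 0
and d ≥ 0, so (0, 1) + t·d stays feasible for every t ≥ 0. Along this ray z = 4x1 + 4x2 changes by 4 per unit t, so z → +∞.

Unbounded: there is a feasible ray along which z → +∞.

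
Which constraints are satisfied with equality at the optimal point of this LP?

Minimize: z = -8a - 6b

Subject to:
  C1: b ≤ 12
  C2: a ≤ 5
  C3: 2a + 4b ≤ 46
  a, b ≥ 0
Optimal: a = 5, b = 9
Slack at optimum:
  C1: slack = 3
  C2: slack = 0 (binding)
  C3: slack = 0 (binding)
  a ≥ 0: a = 5
  b ≥ 0: b = 9
Binding constraints: C2, C3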